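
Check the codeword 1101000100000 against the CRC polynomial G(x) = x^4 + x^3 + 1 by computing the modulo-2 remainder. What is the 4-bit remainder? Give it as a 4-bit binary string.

Modulo-2 division of 1101000100000 by 11001:
  pos 0: 11010 XOR 11001 = 00011
  pos 3: 11001 XOR 11001 = 00000
Remainder = 0000 (zero — the frame passes the CRC check).

0000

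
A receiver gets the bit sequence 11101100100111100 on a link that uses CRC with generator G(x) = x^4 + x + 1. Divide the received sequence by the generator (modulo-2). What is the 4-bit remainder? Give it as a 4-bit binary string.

0111

Modulo-2 division of 11101100100111100 by 10011:
  pos 0: 11101 XOR 10011 = 01110
  pos 1: 11101 XOR 10011 = 01110
  pos 2: 11100 XOR 10011 = 01111
  pos 3: 11110 XOR 10011 = 01101
  pos 4: 11011 XOR 10011 = 01000
  pos 5: 10000 XOR 10011 = 00011
  pos 8: 11011 XOR 10011 = 01000
  pos 9: 10001 XOR 10011 = 00010
  pos 12: 10100 XOR 10011 = 00111
Remainder = 0111 (nonzero — an error is detected).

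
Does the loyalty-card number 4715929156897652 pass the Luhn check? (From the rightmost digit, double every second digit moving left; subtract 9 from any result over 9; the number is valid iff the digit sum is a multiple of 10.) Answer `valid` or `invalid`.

valid

From the right, keep odd positions and double even positions (subtract 9 from any doubled value over 9):
  doubled (positions 2,4,...): 1 5 7 1 9 9 2 8 → sum 42
  kept (positions 1,3,...): 2 6 9 6 1 2 5 7 → sum 38
Total = 80.
80 mod 10 = 0, so the number is valid.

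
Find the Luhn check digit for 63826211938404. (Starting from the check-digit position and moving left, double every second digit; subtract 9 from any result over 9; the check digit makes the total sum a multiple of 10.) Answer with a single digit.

4

Partial digits right→left: 4 0 4 8 3 9 1 1 2 6 2 8 3 6
Double every second digit counting from the check-digit position (so the 1st, 3rd, 5th, ... of the partial from the right).
  doubled (with −9 where >9): 8 8 6 2 4 4 6 → sum 38
  kept as-is: 0 8 9 1 6 8 6 → sum 38
Total = 38 + 38 = 76.
Check digit = (10 − (76 mod 10)) mod 10 = 4.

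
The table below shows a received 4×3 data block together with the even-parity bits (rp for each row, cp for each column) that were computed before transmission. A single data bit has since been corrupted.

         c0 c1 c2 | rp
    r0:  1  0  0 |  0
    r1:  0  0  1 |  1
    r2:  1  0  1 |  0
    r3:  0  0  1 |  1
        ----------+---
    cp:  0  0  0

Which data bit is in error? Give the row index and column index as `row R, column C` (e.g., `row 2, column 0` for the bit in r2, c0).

Recompute each row's even parity and compare to rp:
  r0: data parity 1, sent rp 0 → mismatch
  r1: data parity 1, sent rp 1 → ok
  r2: data parity 0, sent rp 0 → ok
  r3: data parity 1, sent rp 1 → ok
Recompute each column's even parity and compare to cp:
  c0: data parity 0, sent cp 0 → ok
  c1: data parity 0, sent cp 0 → ok
  c2: data parity 1, sent cp 0 → mismatch
Exactly one row (r0) and one column (c2) fail → the flipped bit is at their intersection.

row 0, column 2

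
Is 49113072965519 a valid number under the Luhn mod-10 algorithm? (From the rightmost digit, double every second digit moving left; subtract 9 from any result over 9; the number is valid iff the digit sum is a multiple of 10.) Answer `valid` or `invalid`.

invalid

From the right, keep odd positions and double even positions (subtract 9 from any doubled value over 9):
  doubled (positions 2,4,...): 2 1 9 5 6 2 8 → sum 33
  kept (positions 1,3,...): 9 5 6 2 0 1 9 → sum 32
Total = 65.
65 mod 10 = 5, so the number is invalid.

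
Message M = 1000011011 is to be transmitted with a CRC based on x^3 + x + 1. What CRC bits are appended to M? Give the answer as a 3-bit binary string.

110

Append 3 zeros: 1000011011000. Divide by 1011 (XOR where the leading bit is 1):
  pos 0: 1000 XOR 1011 = 0011
  pos 2: 1101 XOR 1011 = 0110
  pos 3: 1101 XOR 1011 = 0110
  pos 4: 1100 XOR 1011 = 0111
  pos 5: 1111 XOR 1011 = 0100
  pos 6: 1001 XOR 1011 = 0010
  pos 8: 1000 XOR 1011 = 0011
Remainder (last 3 bits) = 110. This is the CRC / FCS.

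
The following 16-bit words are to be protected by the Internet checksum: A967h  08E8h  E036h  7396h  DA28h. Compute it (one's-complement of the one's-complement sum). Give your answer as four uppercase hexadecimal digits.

1FBA

One's-complement addition (fold any carry out of bit 15 back into bit 0):
  0xA967 + 0x08E8 = 0x0B24F
  0xB24F + 0xE036 = 0x19285 → wrap carry → 0x9286
  0x9286 + 0x7396 = 0x1061C → wrap carry → 0x061D
  0x061D + 0xDA28 = 0x0E045
One's-complement sum = 0xE045.
Checksum = ~0xE045 & 0xFFFF = 0x1FBA.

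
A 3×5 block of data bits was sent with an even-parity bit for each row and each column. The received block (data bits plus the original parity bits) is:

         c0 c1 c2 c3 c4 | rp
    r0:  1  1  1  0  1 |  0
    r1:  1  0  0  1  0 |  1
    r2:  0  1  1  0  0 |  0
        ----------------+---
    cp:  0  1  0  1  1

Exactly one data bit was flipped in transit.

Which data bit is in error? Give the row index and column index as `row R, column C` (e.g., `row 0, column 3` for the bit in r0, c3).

Recompute each row's even parity and compare to rp:
  r0: data parity 0, sent rp 0 → ok
  r1: data parity 0, sent rp 1 → mismatch
  r2: data parity 0, sent rp 0 → ok
Recompute each column's even parity and compare to cp:
  c0: data parity 0, sent cp 0 → ok
  c1: data parity 0, sent cp 1 → mismatch
  c2: data parity 0, sent cp 0 → ok
  c3: data parity 1, sent cp 1 → ok
  c4: data parity 1, sent cp 1 → ok
Exactly one row (r1) and one column (c1) fail → the flipped bit is at their intersection.

row 1, column 1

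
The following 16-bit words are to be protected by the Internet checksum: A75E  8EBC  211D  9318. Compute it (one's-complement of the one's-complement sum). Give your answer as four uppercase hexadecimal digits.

15AF

One's-complement addition (fold any carry out of bit 15 back into bit 0):
  0xA75E + 0x8EBC = 0x1361A → wrap carry → 0x361B
  0x361B + 0x211D = 0x05738
  0x5738 + 0x9318 = 0x0EA50
One's-complement sum = 0xEA50.
Checksum = ~0xEA50 & 0xFFFF = 0x15AF.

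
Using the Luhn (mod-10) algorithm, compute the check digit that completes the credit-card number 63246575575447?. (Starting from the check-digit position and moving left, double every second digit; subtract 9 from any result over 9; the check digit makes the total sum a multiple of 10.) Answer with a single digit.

1

Partial digits right→left: 7 4 4 5 7 5 5 7 5 6 4 2 3 6
Double every second digit counting from the check-digit position (so the 1st, 3rd, 5th, ... of the partial from the right).
  doubled (with −9 where >9): 5 8 5 1 1 8 6 → sum 34
  kept as-is: 4 5 5 7 6 2 6 → sum 35
Total = 34 + 35 = 69.
Check digit = (10 − (69 mod 10)) mod 10 = 1.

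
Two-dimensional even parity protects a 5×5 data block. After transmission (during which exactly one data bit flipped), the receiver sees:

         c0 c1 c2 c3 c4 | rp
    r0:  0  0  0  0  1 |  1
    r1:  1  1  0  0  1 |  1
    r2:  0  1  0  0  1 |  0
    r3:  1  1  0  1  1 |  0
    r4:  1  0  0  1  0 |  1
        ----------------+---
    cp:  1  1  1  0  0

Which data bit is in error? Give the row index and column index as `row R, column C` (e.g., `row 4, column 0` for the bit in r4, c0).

row 4, column 2

Recompute each row's even parity and compare to rp:
  r0: data parity 1, sent rp 1 → ok
  r1: data parity 1, sent rp 1 → ok
  r2: data parity 0, sent rp 0 → ok
  r3: data parity 0, sent rp 0 → ok
  r4: data parity 0, sent rp 1 → mismatch
Recompute each column's even parity and compare to cp:
  c0: data parity 1, sent cp 1 → ok
  c1: data parity 1, sent cp 1 → ok
  c2: data parity 0, sent cp 1 → mismatch
  c3: data parity 0, sent cp 0 → ok
  c4: data parity 0, sent cp 0 → ok
Exactly one row (r4) and one column (c2) fail → the flipped bit is at their intersection.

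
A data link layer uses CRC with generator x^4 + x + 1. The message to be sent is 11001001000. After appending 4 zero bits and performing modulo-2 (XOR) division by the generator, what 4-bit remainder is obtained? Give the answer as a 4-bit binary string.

1000

Append 4 zeros: 110010010000000. Divide by 10011 (XOR where the leading bit is 1):
  pos 0: 11001 XOR 10011 = 01010
  pos 1: 10100 XOR 10011 = 00111
  pos 3: 11101 XOR 10011 = 01110
  pos 4: 11100 XOR 10011 = 01111
  pos 5: 11110 XOR 10011 = 01101
  pos 6: 11010 XOR 10011 = 01001
  pos 7: 10010 XOR 10011 = 00001
Remainder (last 4 bits) = 1000. This is the CRC / FCS.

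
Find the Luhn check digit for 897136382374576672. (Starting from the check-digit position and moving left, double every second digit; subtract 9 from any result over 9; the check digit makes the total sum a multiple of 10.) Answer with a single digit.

Partial digits right→left: 2 7 6 6 7 5 4 7 3 2 8 3 6 3 1 7 9 8
Double every second digit counting from the check-digit position (so the 1st, 3rd, 5th, ... of the partial from the right).
  doubled (with −9 where >9): 4 3 5 8 6 7 3 2 9 → sum 47
  kept as-is: 7 6 5 7 2 3 3 7 8 → sum 48
Total = 47 + 48 = 95.
Check digit = (10 − (95 mod 10)) mod 10 = 5.

5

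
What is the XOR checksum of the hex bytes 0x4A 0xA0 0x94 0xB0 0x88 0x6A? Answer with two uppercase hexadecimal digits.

2C

XOR the bytes together:
  start with 0x4A
  0x4A ⊕ 0xA0 = 0xEA
  0xEA ⊕ 0x94 = 0x7E
  0x7E ⊕ 0xB0 = 0xCE
  0xCE ⊕ 0x88 = 0x46
  0x46 ⊕ 0x6A = 0x2C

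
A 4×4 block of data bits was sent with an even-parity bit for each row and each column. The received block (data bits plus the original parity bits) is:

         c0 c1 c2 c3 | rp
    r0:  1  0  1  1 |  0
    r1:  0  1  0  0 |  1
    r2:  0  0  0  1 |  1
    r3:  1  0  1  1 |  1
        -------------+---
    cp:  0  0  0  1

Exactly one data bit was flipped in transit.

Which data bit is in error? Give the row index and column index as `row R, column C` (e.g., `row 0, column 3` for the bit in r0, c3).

Recompute each row's even parity and compare to rp:
  r0: data parity 1, sent rp 0 → mismatch
  r1: data parity 1, sent rp 1 → ok
  r2: data parity 1, sent rp 1 → ok
  r3: data parity 1, sent rp 1 → ok
Recompute each column's even parity and compare to cp:
  c0: data parity 0, sent cp 0 → ok
  c1: data parity 1, sent cp 0 → mismatch
  c2: data parity 0, sent cp 0 → ok
  c3: data parity 1, sent cp 1 → ok
Exactly one row (r0) and one column (c1) fail → the flipped bit is at their intersection.

row 0, column 1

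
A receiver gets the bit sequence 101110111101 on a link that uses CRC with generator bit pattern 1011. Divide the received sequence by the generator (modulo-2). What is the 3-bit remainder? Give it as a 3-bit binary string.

Modulo-2 division of 101110111101 by 1011:
  pos 0: 1011 XOR 1011 = 0000
  pos 4: 1011 XOR 1011 = 0000
  pos 8: 1101 XOR 1011 = 0110
Remainder = 110 (nonzero — an error is detected).

110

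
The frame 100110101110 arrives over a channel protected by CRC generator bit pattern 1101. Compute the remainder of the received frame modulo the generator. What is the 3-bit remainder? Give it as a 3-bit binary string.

100

Modulo-2 division of 100110101110 by 1101:
  pos 0: 1001 XOR 1101 = 0100
  pos 1: 1001 XOR 1101 = 0100
  pos 2: 1000 XOR 1101 = 0101
  pos 3: 1011 XOR 1101 = 0110
  pos 4: 1100 XOR 1101 = 0001
  pos 7: 1111 XOR 1101 = 0010
Remainder = 100 (nonzero — an error is detected).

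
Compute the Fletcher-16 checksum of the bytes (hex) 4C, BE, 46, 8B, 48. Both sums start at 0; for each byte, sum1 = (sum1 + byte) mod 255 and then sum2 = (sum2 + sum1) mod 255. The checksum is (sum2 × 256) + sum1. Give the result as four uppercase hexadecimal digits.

Running sums (mod 255):
  after byte 0 (4C): sum1=76, sum2=76
  after byte 1 (BE): sum1=11, sum2=87
  after byte 2 (46): sum1=81, sum2=168
  after byte 3 (8B): sum1=220, sum2=133
  after byte 4 (48): sum1=37, sum2=170
Checksum = sum2·256 + sum1 = 170·256 + 37 = 43557 = 0xAA25.

AA25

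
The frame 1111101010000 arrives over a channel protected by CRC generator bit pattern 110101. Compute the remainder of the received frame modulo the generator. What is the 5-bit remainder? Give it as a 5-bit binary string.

Modulo-2 division of 1111101010000 by 110101:
  pos 0: 111110 XOR 110101 = 001011
  pos 2: 101110 XOR 110101 = 011011
  pos 3: 110111 XOR 110101 = 000010
  pos 7: 100000 XOR 110101 = 010101
Remainder = 10101 (nonzero — an error is detected).

10101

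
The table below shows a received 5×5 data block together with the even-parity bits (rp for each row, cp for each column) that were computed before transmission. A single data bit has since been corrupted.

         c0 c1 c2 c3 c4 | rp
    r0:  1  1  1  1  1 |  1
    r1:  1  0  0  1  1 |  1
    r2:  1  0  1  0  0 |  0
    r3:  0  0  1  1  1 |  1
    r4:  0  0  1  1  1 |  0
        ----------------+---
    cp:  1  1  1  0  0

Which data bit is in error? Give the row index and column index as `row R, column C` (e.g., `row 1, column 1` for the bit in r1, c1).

Recompute each row's even parity and compare to rp:
  r0: data parity 1, sent rp 1 → ok
  r1: data parity 1, sent rp 1 → ok
  r2: data parity 0, sent rp 0 → ok
  r3: data parity 1, sent rp 1 → ok
  r4: data parity 1, sent rp 0 → mismatch
Recompute each column's even parity and compare to cp:
  c0: data parity 1, sent cp 1 → ok
  c1: data parity 1, sent cp 1 → ok
  c2: data parity 0, sent cp 1 → mismatch
  c3: data parity 0, sent cp 0 → ok
  c4: data parity 0, sent cp 0 → ok
Exactly one row (r4) and one column (c2) fail → the flipped bit is at their intersection.

row 4, column 2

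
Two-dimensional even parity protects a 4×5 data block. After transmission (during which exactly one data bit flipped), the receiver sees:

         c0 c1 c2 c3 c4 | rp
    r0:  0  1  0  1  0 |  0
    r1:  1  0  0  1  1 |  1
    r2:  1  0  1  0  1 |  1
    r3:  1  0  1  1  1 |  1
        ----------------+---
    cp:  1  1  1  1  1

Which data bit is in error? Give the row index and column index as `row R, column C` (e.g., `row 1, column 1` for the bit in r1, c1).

row 3, column 2

Recompute each row's even parity and compare to rp:
  r0: data parity 0, sent rp 0 → ok
  r1: data parity 1, sent rp 1 → ok
  r2: data parity 1, sent rp 1 → ok
  r3: data parity 0, sent rp 1 → mismatch
Recompute each column's even parity and compare to cp:
  c0: data parity 1, sent cp 1 → ok
  c1: data parity 1, sent cp 1 → ok
  c2: data parity 0, sent cp 1 → mismatch
  c3: data parity 1, sent cp 1 → ok
  c4: data parity 1, sent cp 1 → ok
Exactly one row (r3) and one column (c2) fail → the flipped bit is at their intersection.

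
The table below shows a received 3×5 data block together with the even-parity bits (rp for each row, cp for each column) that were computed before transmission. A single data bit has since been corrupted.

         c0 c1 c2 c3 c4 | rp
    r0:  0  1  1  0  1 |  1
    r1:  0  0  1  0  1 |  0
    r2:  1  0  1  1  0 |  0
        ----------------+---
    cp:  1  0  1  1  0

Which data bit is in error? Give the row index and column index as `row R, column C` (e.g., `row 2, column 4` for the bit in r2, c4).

Recompute each row's even parity and compare to rp:
  r0: data parity 1, sent rp 1 → ok
  r1: data parity 0, sent rp 0 → ok
  r2: data parity 1, sent rp 0 → mismatch
Recompute each column's even parity and compare to cp:
  c0: data parity 1, sent cp 1 → ok
  c1: data parity 1, sent cp 0 → mismatch
  c2: data parity 1, sent cp 1 → ok
  c3: data parity 1, sent cp 1 → ok
  c4: data parity 0, sent cp 0 → ok
Exactly one row (r2) and one column (c1) fail → the flipped bit is at their intersection.

row 2, column 1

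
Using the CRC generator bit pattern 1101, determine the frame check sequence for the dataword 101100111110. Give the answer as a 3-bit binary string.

100

Append 3 zeros: 101100111110000. Divide by 1101 (XOR where the leading bit is 1):
  pos 0: 1011 XOR 1101 = 0110
  pos 1: 1100 XOR 1101 = 0001
  pos 4: 1011 XOR 1101 = 0110
  pos 5: 1101 XOR 1101 = 0000
  pos 9: 1100 XOR 1101 = 0001
Remainder (last 3 bits) = 100. This is the CRC / FCS.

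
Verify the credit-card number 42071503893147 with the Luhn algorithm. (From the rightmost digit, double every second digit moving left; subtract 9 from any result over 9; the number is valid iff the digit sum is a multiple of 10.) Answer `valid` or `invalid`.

invalid

From the right, keep odd positions and double even positions (subtract 9 from any doubled value over 9):
  doubled (positions 2,4,...): 8 6 7 0 2 0 8 → sum 31
  kept (positions 1,3,...): 7 1 9 3 5 7 2 → sum 34
Total = 65.
65 mod 10 = 5, so the number is invalid.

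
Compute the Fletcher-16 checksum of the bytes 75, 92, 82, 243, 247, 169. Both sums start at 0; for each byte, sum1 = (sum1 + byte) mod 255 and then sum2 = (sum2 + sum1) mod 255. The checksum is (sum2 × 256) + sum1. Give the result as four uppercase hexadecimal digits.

Running sums (mod 255):
  after byte 0 (75): sum1=75, sum2=75
  after byte 1 (92): sum1=167, sum2=242
  after byte 2 (82): sum1=249, sum2=236
  after byte 3 (243): sum1=237, sum2=218
  after byte 4 (247): sum1=229, sum2=192
  after byte 5 (169): sum1=143, sum2=80
Checksum = sum2·256 + sum1 = 80·256 + 143 = 20623 = 0x508F.

508F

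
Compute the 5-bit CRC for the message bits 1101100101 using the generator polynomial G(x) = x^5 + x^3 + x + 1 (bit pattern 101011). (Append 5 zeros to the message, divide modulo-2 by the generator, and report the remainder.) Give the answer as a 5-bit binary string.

Append 5 zeros: 110110010100000. Divide by 101011 (XOR where the leading bit is 1):
  pos 0: 110110 XOR 101011 = 011101
  pos 1: 111010 XOR 101011 = 010001
  pos 2: 100011 XOR 101011 = 001000
  pos 4: 100001 XOR 101011 = 001010
  pos 6: 101000 XOR 101011 = 000011
Remainder (last 5 bits) = 11000. This is the CRC / FCS.

11000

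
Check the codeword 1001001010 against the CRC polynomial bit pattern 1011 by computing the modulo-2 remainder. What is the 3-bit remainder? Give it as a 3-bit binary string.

000

Modulo-2 division of 1001001010 by 1011:
  pos 0: 1001 XOR 1011 = 0010
  pos 2: 1000 XOR 1011 = 0011
  pos 4: 1110 XOR 1011 = 0101
  pos 5: 1011 XOR 1011 = 0000
Remainder = 000 (zero — the frame passes the CRC check).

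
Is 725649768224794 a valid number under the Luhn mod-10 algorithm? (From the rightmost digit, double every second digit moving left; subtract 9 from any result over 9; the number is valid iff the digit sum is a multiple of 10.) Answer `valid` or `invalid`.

invalid

From the right, keep odd positions and double even positions (subtract 9 from any doubled value over 9):
  doubled (positions 2,4,...): 9 8 4 3 9 3 4 → sum 40
  kept (positions 1,3,...): 4 7 2 8 7 4 5 7 → sum 44
Total = 84.
84 mod 10 = 4, so the number is invalid.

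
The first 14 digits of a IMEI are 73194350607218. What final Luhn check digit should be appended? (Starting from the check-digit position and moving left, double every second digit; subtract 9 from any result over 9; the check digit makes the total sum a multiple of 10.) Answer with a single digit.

7

Partial digits right→left: 8 1 2 7 0 6 0 5 3 4 9 1 3 7
Double every second digit counting from the check-digit position (so the 1st, 3rd, 5th, ... of the partial from the right).
  doubled (with −9 where >9): 7 4 0 0 6 9 6 → sum 32
  kept as-is: 1 7 6 5 4 1 7 → sum 31
Total = 32 + 31 = 63.
Check digit = (10 − (63 mod 10)) mod 10 = 7.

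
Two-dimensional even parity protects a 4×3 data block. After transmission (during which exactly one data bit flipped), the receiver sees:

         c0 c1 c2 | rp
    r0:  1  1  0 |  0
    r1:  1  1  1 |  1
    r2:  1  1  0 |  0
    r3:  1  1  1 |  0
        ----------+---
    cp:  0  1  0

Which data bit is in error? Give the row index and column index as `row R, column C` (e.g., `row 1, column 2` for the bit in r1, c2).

row 3, column 1

Recompute each row's even parity and compare to rp:
  r0: data parity 0, sent rp 0 → ok
  r1: data parity 1, sent rp 1 → ok
  r2: data parity 0, sent rp 0 → ok
  r3: data parity 1, sent rp 0 → mismatch
Recompute each column's even parity and compare to cp:
  c0: data parity 0, sent cp 0 → ok
  c1: data parity 0, sent cp 1 → mismatch
  c2: data parity 0, sent cp 0 → ok
Exactly one row (r3) and one column (c1) fail → the flipped bit is at their intersection.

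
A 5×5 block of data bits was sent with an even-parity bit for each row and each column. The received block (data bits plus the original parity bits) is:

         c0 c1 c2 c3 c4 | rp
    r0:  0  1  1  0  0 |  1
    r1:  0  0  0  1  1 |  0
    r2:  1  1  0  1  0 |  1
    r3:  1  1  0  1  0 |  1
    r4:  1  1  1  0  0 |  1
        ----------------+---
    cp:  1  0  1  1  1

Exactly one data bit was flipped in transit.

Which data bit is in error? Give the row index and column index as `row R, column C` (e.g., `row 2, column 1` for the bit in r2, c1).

Recompute each row's even parity and compare to rp:
  r0: data parity 0, sent rp 1 → mismatch
  r1: data parity 0, sent rp 0 → ok
  r2: data parity 1, sent rp 1 → ok
  r3: data parity 1, sent rp 1 → ok
  r4: data parity 1, sent rp 1 → ok
Recompute each column's even parity and compare to cp:
  c0: data parity 1, sent cp 1 → ok
  c1: data parity 0, sent cp 0 → ok
  c2: data parity 0, sent cp 1 → mismatch
  c3: data parity 1, sent cp 1 → ok
  c4: data parity 1, sent cp 1 → ok
Exactly one row (r0) and one column (c2) fail → the flipped bit is at their intersection.

row 0, column 2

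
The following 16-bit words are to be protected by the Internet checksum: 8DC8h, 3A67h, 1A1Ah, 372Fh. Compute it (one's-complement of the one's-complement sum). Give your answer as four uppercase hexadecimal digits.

E686

One's-complement addition (fold any carry out of bit 15 back into bit 0):
  0x8DC8 + 0x3A67 = 0x0C82F
  0xC82F + 0x1A1A = 0x0E249
  0xE249 + 0x372F = 0x11978 → wrap carry → 0x1979
One's-complement sum = 0x1979.
Checksum = ~0x1979 & 0xFFFF = 0xE686.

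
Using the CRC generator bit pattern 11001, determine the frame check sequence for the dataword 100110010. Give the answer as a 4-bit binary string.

0011

Append 4 zeros: 1001100100000. Divide by 11001 (XOR where the leading bit is 1):
  pos 0: 10011 XOR 11001 = 01010
  pos 1: 10100 XOR 11001 = 01101
  pos 2: 11010 XOR 11001 = 00011
  pos 5: 11100 XOR 11001 = 00101
  pos 7: 10100 XOR 11001 = 01101
  pos 8: 11010 XOR 11001 = 00011
Remainder (last 4 bits) = 0011. This is the CRC / FCS.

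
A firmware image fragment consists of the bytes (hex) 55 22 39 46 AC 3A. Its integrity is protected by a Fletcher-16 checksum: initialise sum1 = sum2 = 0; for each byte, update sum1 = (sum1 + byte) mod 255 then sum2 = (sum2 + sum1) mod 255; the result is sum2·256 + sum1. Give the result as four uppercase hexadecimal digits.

Running sums (mod 255):
  after byte 0 (55): sum1=85, sum2=85
  after byte 1 (22): sum1=119, sum2=204
  after byte 2 (39): sum1=176, sum2=125
  after byte 3 (46): sum1=246, sum2=116
  after byte 4 (AC): sum1=163, sum2=24
  after byte 5 (3A): sum1=221, sum2=245
Checksum = sum2·256 + sum1 = 245·256 + 221 = 62941 = 0xF5DD.

F5DD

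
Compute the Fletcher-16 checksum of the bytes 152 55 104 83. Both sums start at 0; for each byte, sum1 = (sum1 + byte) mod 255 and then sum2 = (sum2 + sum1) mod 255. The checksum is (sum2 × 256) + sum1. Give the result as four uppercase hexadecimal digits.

2C8B

Running sums (mod 255):
  after byte 0 (152): sum1=152, sum2=152
  after byte 1 (55): sum1=207, sum2=104
  after byte 2 (104): sum1=56, sum2=160
  after byte 3 (83): sum1=139, sum2=44
Checksum = sum2·256 + sum1 = 44·256 + 139 = 11403 = 0x2C8B.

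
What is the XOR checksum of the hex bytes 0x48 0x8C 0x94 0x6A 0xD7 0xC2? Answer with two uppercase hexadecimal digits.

2F

XOR the bytes together:
  start with 0x48
  0x48 ⊕ 0x8C = 0xC4
  0xC4 ⊕ 0x94 = 0x50
  0x50 ⊕ 0x6A = 0x3A
  0x3A ⊕ 0xD7 = 0xED
  0xED ⊕ 0xC2 = 0x2F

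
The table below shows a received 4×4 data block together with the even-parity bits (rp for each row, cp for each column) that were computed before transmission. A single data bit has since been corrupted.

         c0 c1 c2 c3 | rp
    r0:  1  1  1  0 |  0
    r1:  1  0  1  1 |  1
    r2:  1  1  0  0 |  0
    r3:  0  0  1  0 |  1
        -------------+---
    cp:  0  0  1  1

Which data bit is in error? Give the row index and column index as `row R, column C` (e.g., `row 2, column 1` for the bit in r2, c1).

row 0, column 0

Recompute each row's even parity and compare to rp:
  r0: data parity 1, sent rp 0 → mismatch
  r1: data parity 1, sent rp 1 → ok
  r2: data parity 0, sent rp 0 → ok
  r3: data parity 1, sent rp 1 → ok
Recompute each column's even parity and compare to cp:
  c0: data parity 1, sent cp 0 → mismatch
  c1: data parity 0, sent cp 0 → ok
  c2: data parity 1, sent cp 1 → ok
  c3: data parity 1, sent cp 1 → ok
Exactly one row (r0) and one column (c0) fail → the flipped bit is at their intersection.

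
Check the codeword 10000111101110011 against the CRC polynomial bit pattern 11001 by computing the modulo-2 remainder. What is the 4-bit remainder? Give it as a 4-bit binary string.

Modulo-2 division of 10000111101110011 by 11001:
  pos 0: 10000 XOR 11001 = 01001
  pos 1: 10011 XOR 11001 = 01010
  pos 2: 10101 XOR 11001 = 01100
  pos 3: 11001 XOR 11001 = 00000
  pos 8: 10111 XOR 11001 = 01110
  pos 9: 11100 XOR 11001 = 00101
  pos 11: 10101 XOR 11001 = 01100
  pos 12: 11001 XOR 11001 = 00000
Remainder = 0000 (zero — the frame passes the CRC check).

0000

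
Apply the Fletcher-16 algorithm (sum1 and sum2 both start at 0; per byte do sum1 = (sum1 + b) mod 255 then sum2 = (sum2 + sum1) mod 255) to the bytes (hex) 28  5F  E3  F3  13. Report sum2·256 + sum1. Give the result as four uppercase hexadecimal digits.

Running sums (mod 255):
  after byte 0 (28): sum1=40, sum2=40
  after byte 1 (5F): sum1=135, sum2=175
  after byte 2 (E3): sum1=107, sum2=27
  after byte 3 (F3): sum1=95, sum2=122
  after byte 4 (13): sum1=114, sum2=236
Checksum = sum2·256 + sum1 = 236·256 + 114 = 60530 = 0xEC72.

EC72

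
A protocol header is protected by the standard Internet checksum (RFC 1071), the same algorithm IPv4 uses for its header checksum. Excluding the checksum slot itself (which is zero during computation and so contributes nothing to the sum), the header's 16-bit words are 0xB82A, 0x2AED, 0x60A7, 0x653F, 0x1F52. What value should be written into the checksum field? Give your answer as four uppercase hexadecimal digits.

One's-complement addition (fold any carry out of bit 15 back into bit 0):
  0xB82A + 0x2AED = 0x0E317
  0xE317 + 0x60A7 = 0x143BE → wrap carry → 0x43BF
  0x43BF + 0x653F = 0x0A8FE
  0xA8FE + 0x1F52 = 0x0C850
One's-complement sum = 0xC850.
Checksum = ~0xC850 & 0xFFFF = 0x37AF.

37AF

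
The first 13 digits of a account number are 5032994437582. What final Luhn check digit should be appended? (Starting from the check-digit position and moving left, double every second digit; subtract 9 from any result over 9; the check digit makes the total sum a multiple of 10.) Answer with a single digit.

5

Partial digits right→left: 2 8 5 7 3 4 4 9 9 2 3 0 5
Double every second digit counting from the check-digit position (so the 1st, 3rd, 5th, ... of the partial from the right).
  doubled (with −9 where >9): 4 1 6 8 9 6 1 → sum 35
  kept as-is: 8 7 4 9 2 0 → sum 30
Total = 35 + 30 = 65.
Check digit = (10 − (65 mod 10)) mod 10 = 5.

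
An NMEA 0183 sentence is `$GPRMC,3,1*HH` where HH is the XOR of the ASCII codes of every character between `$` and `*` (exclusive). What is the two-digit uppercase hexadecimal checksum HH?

XOR the ASCII codes of the payload characters:
  'G' = 0x47 → acc = 0x47
  'P' = 0x50 → acc = 0x17
  'R' = 0x52 → acc = 0x45
  'M' = 0x4D → acc = 0x08
  'C' = 0x43 → acc = 0x4B
  ',' = 0x2C → acc = 0x67
  '3' = 0x33 → acc = 0x54
  ',' = 0x2C → acc = 0x78
  '1' = 0x31 → acc = 0x49
Checksum = 0x49.

49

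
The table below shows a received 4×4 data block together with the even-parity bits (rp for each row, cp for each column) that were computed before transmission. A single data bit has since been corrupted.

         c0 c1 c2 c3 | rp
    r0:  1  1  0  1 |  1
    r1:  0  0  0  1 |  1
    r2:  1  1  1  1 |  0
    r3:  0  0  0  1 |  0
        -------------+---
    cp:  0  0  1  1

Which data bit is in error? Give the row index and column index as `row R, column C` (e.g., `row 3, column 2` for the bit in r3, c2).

Recompute each row's even parity and compare to rp:
  r0: data parity 1, sent rp 1 → ok
  r1: data parity 1, sent rp 1 → ok
  r2: data parity 0, sent rp 0 → ok
  r3: data parity 1, sent rp 0 → mismatch
Recompute each column's even parity and compare to cp:
  c0: data parity 0, sent cp 0 → ok
  c1: data parity 0, sent cp 0 → ok
  c2: data parity 1, sent cp 1 → ok
  c3: data parity 0, sent cp 1 → mismatch
Exactly one row (r3) and one column (c3) fail → the flipped bit is at their intersection.

row 3, column 3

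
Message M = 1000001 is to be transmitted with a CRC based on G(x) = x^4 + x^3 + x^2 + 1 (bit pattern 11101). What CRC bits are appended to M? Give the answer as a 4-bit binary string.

Append 4 zeros: 10000010000. Divide by 11101 (XOR where the leading bit is 1):
  pos 0: 10000 XOR 11101 = 01101
  pos 1: 11010 XOR 11101 = 00111
  pos 3: 11110 XOR 11101 = 00011
  pos 6: 11000 XOR 11101 = 00101
Remainder (last 4 bits) = 0101. This is the CRC / FCS.

0101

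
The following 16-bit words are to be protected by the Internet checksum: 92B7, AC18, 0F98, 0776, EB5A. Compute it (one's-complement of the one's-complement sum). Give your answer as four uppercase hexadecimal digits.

BEC6

One's-complement addition (fold any carry out of bit 15 back into bit 0):
  0x92B7 + 0xAC18 = 0x13ECF → wrap carry → 0x3ED0
  0x3ED0 + 0x0F98 = 0x04E68
  0x4E68 + 0x0776 = 0x055DE
  0x55DE + 0xEB5A = 0x14138 → wrap carry → 0x4139
One's-complement sum = 0x4139.
Checksum = ~0x4139 & 0xFFFF = 0xBEC6.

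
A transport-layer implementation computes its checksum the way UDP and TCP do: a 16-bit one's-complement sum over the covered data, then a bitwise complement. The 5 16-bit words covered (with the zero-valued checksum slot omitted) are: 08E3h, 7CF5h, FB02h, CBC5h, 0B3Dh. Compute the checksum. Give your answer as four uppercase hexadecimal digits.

A821

One's-complement addition (fold any carry out of bit 15 back into bit 0):
  0x08E3 + 0x7CF5 = 0x085D8
  0x85D8 + 0xFB02 = 0x180DA → wrap carry → 0x80DB
  0x80DB + 0xCBC5 = 0x14CA0 → wrap carry → 0x4CA1
  0x4CA1 + 0x0B3D = 0x057DE
One's-complement sum = 0x57DE.
Checksum = ~0x57DE & 0xFFFF = 0xA821.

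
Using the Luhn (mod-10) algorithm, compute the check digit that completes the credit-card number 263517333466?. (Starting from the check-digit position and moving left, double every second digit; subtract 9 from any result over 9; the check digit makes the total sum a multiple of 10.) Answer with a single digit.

6

Partial digits right→left: 6 6 4 3 3 3 7 1 5 3 6 2
Double every second digit counting from the check-digit position (so the 1st, 3rd, 5th, ... of the partial from the right).
  doubled (with −9 where >9): 3 8 6 5 1 3 → sum 26
  kept as-is: 6 3 3 1 3 2 → sum 18
Total = 26 + 18 = 44.
Check digit = (10 − (44 mod 10)) mod 10 = 6.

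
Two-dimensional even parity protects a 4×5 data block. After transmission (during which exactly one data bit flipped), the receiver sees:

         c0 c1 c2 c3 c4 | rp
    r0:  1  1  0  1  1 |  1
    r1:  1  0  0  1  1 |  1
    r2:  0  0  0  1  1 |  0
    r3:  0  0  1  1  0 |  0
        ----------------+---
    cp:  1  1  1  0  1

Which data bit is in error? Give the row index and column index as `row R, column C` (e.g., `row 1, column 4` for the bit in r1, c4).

row 0, column 0

Recompute each row's even parity and compare to rp:
  r0: data parity 0, sent rp 1 → mismatch
  r1: data parity 1, sent rp 1 → ok
  r2: data parity 0, sent rp 0 → ok
  r3: data parity 0, sent rp 0 → ok
Recompute each column's even parity and compare to cp:
  c0: data parity 0, sent cp 1 → mismatch
  c1: data parity 1, sent cp 1 → ok
  c2: data parity 1, sent cp 1 → ok
  c3: data parity 0, sent cp 0 → ok
  c4: data parity 1, sent cp 1 → ok
Exactly one row (r0) and one column (c0) fail → the flipped bit is at their intersection.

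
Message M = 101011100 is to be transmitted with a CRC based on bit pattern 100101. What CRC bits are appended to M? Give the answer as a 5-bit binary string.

Append 5 zeros: 10101110000000. Divide by 100101 (XOR where the leading bit is 1):
  pos 0: 101011 XOR 100101 = 001110
  pos 2: 111010 XOR 100101 = 011111
  pos 3: 111110 XOR 100101 = 011011
  pos 4: 110110 XOR 100101 = 010011
  pos 5: 100110 XOR 100101 = 000011
Remainder (last 5 bits) = 11000. This is the CRC / FCS.

11000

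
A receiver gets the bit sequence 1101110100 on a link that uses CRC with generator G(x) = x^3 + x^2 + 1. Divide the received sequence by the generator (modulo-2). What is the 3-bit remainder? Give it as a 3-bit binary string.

000

Modulo-2 division of 1101110100 by 1101:
  pos 0: 1101 XOR 1101 = 0000
  pos 4: 1101 XOR 1101 = 0000
Remainder = 000 (zero — the frame passes the CRC check).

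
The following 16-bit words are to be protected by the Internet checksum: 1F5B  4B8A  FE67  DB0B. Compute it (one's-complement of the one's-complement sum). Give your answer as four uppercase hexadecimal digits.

One's-complement addition (fold any carry out of bit 15 back into bit 0):
  0x1F5B + 0x4B8A = 0x06AE5
  0x6AE5 + 0xFE67 = 0x1694C → wrap carry → 0x694D
  0x694D + 0xDB0B = 0x14458 → wrap carry → 0x4459
One's-complement sum = 0x4459.
Checksum = ~0x4459 & 0xFFFF = 0xBBA6.

BBA6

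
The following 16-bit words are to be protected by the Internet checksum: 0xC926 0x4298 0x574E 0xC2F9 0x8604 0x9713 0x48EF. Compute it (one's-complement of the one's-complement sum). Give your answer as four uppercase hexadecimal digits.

73F1

One's-complement addition (fold any carry out of bit 15 back into bit 0):
  0xC926 + 0x4298 = 0x10BBE → wrap carry → 0x0BBF
  0x0BBF + 0x574E = 0x0630D
  0x630D + 0xC2F9 = 0x12606 → wrap carry → 0x2607
  0x2607 + 0x8604 = 0x0AC0B
  0xAC0B + 0x9713 = 0x1431E → wrap carry → 0x431F
  0x431F + 0x48EF = 0x08C0E
One's-complement sum = 0x8C0E.
Checksum = ~0x8C0E & 0xFFFF = 0x73F1.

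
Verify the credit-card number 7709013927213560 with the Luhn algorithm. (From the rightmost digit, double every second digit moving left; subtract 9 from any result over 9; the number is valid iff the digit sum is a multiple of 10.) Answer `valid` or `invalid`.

invalid

From the right, keep odd positions and double even positions (subtract 9 from any doubled value over 9):
  doubled (positions 2,4,...): 3 6 4 4 6 0 0 5 → sum 28
  kept (positions 1,3,...): 0 5 1 7 9 1 9 7 → sum 39
Total = 67.
67 mod 10 = 7, so the number is invalid.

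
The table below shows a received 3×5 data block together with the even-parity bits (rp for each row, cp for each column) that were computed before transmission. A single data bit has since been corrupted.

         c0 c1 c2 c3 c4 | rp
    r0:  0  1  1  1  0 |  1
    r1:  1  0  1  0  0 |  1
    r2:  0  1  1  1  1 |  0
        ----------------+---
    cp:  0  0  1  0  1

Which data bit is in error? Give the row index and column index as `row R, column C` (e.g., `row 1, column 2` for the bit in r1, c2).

Recompute each row's even parity and compare to rp:
  r0: data parity 1, sent rp 1 → ok
  r1: data parity 0, sent rp 1 → mismatch
  r2: data parity 0, sent rp 0 → ok
Recompute each column's even parity and compare to cp:
  c0: data parity 1, sent cp 0 → mismatch
  c1: data parity 0, sent cp 0 → ok
  c2: data parity 1, sent cp 1 → ok
  c3: data parity 0, sent cp 0 → ok
  c4: data parity 1, sent cp 1 → ok
Exactly one row (r1) and one column (c0) fail → the flipped bit is at their intersection.

row 1, column 0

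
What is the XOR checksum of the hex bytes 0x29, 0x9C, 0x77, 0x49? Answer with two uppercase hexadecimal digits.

8B

XOR the bytes together:
  start with 0x29
  0x29 ⊕ 0x9C = 0xB5
  0xB5 ⊕ 0x77 = 0xC2
  0xC2 ⊕ 0x49 = 0x8B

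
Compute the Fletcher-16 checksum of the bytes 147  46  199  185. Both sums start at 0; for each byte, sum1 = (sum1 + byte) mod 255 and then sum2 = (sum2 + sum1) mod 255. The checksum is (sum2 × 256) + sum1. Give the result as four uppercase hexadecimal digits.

Running sums (mod 255):
  after byte 0 (147): sum1=147, sum2=147
  after byte 1 (46): sum1=193, sum2=85
  after byte 2 (199): sum1=137, sum2=222
  after byte 3 (185): sum1=67, sum2=34
Checksum = sum2·256 + sum1 = 34·256 + 67 = 8771 = 0x2243.

2243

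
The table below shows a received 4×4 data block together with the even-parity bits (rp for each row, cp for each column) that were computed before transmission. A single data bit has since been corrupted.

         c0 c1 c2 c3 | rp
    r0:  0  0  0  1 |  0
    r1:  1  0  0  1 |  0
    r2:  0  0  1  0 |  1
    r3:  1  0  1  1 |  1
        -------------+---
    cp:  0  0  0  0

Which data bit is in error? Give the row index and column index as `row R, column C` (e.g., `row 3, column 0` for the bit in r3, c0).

row 0, column 3

Recompute each row's even parity and compare to rp:
  r0: data parity 1, sent rp 0 → mismatch
  r1: data parity 0, sent rp 0 → ok
  r2: data parity 1, sent rp 1 → ok
  r3: data parity 1, sent rp 1 → ok
Recompute each column's even parity and compare to cp:
  c0: data parity 0, sent cp 0 → ok
  c1: data parity 0, sent cp 0 → ok
  c2: data parity 0, sent cp 0 → ok
  c3: data parity 1, sent cp 0 → mismatch
Exactly one row (r0) and one column (c3) fail → the flipped bit is at their intersection.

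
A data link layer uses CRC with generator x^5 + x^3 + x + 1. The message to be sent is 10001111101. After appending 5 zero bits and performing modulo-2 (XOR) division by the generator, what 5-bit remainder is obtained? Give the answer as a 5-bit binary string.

Append 5 zeros: 1000111110100000. Divide by 101011 (XOR where the leading bit is 1):
  pos 0: 100011 XOR 101011 = 001000
  pos 2: 100011 XOR 101011 = 001000
  pos 4: 100010 XOR 101011 = 001001
  pos 6: 100110 XOR 101011 = 001101
  pos 8: 110100 XOR 101011 = 011111
  pos 9: 111110 XOR 101011 = 010101
  pos 10: 101010 XOR 101011 = 000001
Remainder (last 5 bits) = 00001. This is the CRC / FCS.

00001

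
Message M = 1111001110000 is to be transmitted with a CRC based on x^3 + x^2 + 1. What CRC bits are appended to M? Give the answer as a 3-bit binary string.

001

Append 3 zeros: 1111001110000000. Divide by 1101 (XOR where the leading bit is 1):
  pos 0: 1111 XOR 1101 = 0010
  pos 2: 1000 XOR 1101 = 0101
  pos 3: 1011 XOR 1101 = 0110
  pos 4: 1101 XOR 1101 = 0000
  pos 8: 1000 XOR 1101 = 0101
  pos 9: 1010 XOR 1101 = 0111
  pos 10: 1110 XOR 1101 = 0011
  pos 12: 1100 XOR 1101 = 0001
Remainder (last 3 bits) = 001. This is the CRC / FCS.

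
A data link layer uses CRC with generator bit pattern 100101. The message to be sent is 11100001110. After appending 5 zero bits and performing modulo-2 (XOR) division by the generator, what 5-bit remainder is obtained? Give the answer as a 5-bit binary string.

01101

Append 5 zeros: 1110000111000000. Divide by 100101 (XOR where the leading bit is 1):
  pos 0: 111000 XOR 100101 = 011101
  pos 1: 111010 XOR 100101 = 011111
  pos 2: 111111 XOR 100101 = 011010
  pos 3: 110101 XOR 100101 = 010000
  pos 4: 100001 XOR 100101 = 000100
  pos 7: 100000 XOR 100101 = 000101
  pos 10: 101000 XOR 100101 = 001101
Remainder (last 5 bits) = 01101. This is the CRC / FCS.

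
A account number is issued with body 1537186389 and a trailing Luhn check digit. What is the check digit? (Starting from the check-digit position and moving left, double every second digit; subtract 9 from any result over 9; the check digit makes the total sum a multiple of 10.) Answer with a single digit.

Partial digits right→left: 9 8 3 6 8 1 7 3 5 1
Double every second digit counting from the check-digit position (so the 1st, 3rd, 5th, ... of the partial from the right).
  doubled (with −9 where >9): 9 6 7 5 1 → sum 28
  kept as-is: 8 6 1 3 1 → sum 19
Total = 28 + 19 = 47.
Check digit = (10 − (47 mod 10)) mod 10 = 3.

3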